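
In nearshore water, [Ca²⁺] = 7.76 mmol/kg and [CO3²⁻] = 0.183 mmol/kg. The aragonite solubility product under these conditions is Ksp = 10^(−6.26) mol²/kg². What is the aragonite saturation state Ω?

Ksp = 10^(−6.26) = 5.495×10^-7
Ω = [Ca²⁺][CO3²⁻]/Ksp = (7.76×10^-3)(0.183×10^-3) / 5.495×10^-7 = 2.58

Ω = 2.58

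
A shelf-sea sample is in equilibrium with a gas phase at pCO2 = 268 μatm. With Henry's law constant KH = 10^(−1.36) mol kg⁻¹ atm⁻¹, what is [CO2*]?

[CO2*] = 11.7 μmol/kg

KH = 10^(−1.36) = 4.365×10^-2 mol kg⁻¹ atm⁻¹
[CO2*] = KH · pCO2 = 4.365×10^-2 × 268×10^-6 atm = 1.17×10^-5 mol/kg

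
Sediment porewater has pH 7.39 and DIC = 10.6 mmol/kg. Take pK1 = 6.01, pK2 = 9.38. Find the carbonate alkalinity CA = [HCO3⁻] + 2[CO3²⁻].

CA = 10.3 mmol/kg

CA = [HCO3⁻] + 2[CO3²⁻] = (α₁ + 2α₂)·DIC
At pH 7.39: [H⁺]/K1 = 10^-1.38 = 0.041687, K2/[H⁺] = 10^-1.99 = 0.010233
α₁ = 1/(1 + 0.041687 + 0.010233) = 1/1.0519 = 0.9506; α₂ = α₁·K2/[H⁺] = 0.009728
α₁ + 2α₂ = 0.9701
CA = 0.9701 × 10.6 = 10.3 mmol/kg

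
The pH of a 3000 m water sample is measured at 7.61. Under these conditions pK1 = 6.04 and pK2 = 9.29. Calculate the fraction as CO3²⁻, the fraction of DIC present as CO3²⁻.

α₂ = 1 / (1 + [H⁺]/K2 + [H⁺]²/(K1K2)) = 1 / (1 + 10^+1.68 + 10^+0.11)
   = 1 / (1 + 47.863 + 1.2882) = 1/50.151 = 0.01994

α₂ = 0.0199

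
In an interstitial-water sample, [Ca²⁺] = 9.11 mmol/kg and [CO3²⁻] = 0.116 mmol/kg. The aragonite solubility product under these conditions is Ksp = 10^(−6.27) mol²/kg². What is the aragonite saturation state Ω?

Ω = 1.97

Ksp = 10^(−6.27) = 5.370×10^-7
Ω = [Ca²⁺][CO3²⁻]/Ksp = (9.11×10^-3)(0.116×10^-3) / 5.370×10^-7 = 1.97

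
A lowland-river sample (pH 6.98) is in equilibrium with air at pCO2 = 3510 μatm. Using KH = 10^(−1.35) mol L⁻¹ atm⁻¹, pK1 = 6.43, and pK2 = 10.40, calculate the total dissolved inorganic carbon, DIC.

[CO2*] = KH · pCO2 = 10^(−1.35) × 3510×10^-6 = 1.568×10^-4 mol/L
α₀ = 1/(1 + K1/[H⁺] + K1K2/[H⁺]²) = 1/(1 + 10^+0.55 + 10^-2.87) = 0.2198
DIC = [CO2*]/α₀ = 1.568×10^-4 / 0.2198 = 0.713 mmol/L

DIC = 0.713 mmol/L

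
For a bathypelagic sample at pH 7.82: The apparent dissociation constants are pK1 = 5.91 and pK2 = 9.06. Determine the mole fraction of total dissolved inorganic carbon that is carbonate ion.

α₂ = 0.0538

α₂ = 1 / (1 + [H⁺]/K2 + [H⁺]²/(K1K2)) = 1 / (1 + 10^+1.24 + 10^-0.67)
   = 1 / (1 + 17.378 + 0.21380) = 1/18.592 = 0.05379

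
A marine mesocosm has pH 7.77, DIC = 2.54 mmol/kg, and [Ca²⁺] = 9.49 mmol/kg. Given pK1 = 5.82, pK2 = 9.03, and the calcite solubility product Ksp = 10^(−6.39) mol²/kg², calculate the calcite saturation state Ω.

Ω = 3.05

α₂ = 1 / (1 + [H⁺]/K2 + [H⁺]²/(K1K2)) = 1 / (1 + 10^+1.26 + 10^-0.69)
   = 1 / (1 + 18.197 + 0.20417) = 1/19.401 = 0.05154
[CO3²⁻] = α₂ × DIC = 0.05154 × 2.54 = 0.1309 mmol/kg
Ksp = 10^(−6.39) = 4.074×10^-7
Ω = [Ca²⁺][CO3²⁻]/Ksp = (9.49×10^-3)(1.309×10^-4) / 4.074×10^-7 = 3.05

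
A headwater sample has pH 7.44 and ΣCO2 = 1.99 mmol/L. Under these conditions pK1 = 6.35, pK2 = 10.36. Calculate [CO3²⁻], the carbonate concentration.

[CO3²⁻] = 2.21 μmol/L

α₂ = 1 / (1 + [H⁺]/K2 + [H⁺]²/(K1K2)) = 1 / (1 + 10^+2.92 + 10^+1.83)
   = 1 / (1 + 831.76 + 67.608) = 1/900.37 = 0.001111
[CO3²⁻] = α₂ × DIC = 0.001111 × 1.99 = 0.00221 mmol/L = 2.21 μmol/L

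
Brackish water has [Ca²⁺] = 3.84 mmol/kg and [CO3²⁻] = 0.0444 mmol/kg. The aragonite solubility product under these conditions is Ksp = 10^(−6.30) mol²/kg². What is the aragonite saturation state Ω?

Ω = 0.340

Ksp = 10^(−6.30) = 5.012×10^-7
Ω = [Ca²⁺][CO3²⁻]/Ksp = (3.84×10^-3)(0.0444×10^-3) / 5.012×10^-7 = 0.340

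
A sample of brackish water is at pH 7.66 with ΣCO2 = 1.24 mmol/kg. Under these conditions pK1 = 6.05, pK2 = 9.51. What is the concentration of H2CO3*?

[CO2*] = 0.0293 mmol/kg

α₀ = 1 / (1 + K1/[H⁺] + K1K2/[H⁺]²) = 1 / (1 + 10^+1.61 + 10^-0.24)
   = 1 / (1 + 40.738 + 0.57544) = 1/42.313 = 0.02363
[CO2*] = α₀ × DIC = 0.02363 × 1.24 = 0.0293 mmol/kg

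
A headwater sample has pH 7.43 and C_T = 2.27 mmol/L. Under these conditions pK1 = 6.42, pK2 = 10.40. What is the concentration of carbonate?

α₂ = 1 / (1 + [H⁺]/K2 + [H⁺]²/(K1K2)) = 1 / (1 + 10^+2.97 + 10^+1.96)
   = 1 / (1 + 933.25 + 91.201) = 1/1025.5 = 0.0009752
[CO3²⁻] = α₂ × DIC = 0.0009752 × 2.27 = 0.00221 mmol/L = 2.21 μmol/L

[CO3²⁻] = 2.21 μmol/L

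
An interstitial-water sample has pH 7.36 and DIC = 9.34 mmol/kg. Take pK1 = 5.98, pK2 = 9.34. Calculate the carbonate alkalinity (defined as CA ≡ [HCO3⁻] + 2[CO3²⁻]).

CA = [HCO3⁻] + 2[CO3²⁻] = (α₁ + 2α₂)·DIC
At pH 7.36: [H⁺]/K1 = 10^-1.38 = 0.041687, K2/[H⁺] = 10^-1.98 = 0.010471
α₁ = 1/(1 + 0.041687 + 0.010471) = 1/1.0522 = 0.9504; α₂ = α₁·K2/[H⁺] = 0.009952
α₁ + 2α₂ = 0.9703
CA = 0.9703 × 9.34 = 9.06 mmol/kg

CA = 9.06 mmol/kg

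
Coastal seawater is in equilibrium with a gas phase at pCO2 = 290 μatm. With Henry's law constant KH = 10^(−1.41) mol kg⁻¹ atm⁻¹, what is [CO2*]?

KH = 10^(−1.41) = 3.890×10^-2 mol kg⁻¹ atm⁻¹
[CO2*] = KH · pCO2 = 3.890×10^-2 × 290×10^-6 atm = 1.13×10^-5 mol/kg

[CO2*] = 11.3 μmol/kg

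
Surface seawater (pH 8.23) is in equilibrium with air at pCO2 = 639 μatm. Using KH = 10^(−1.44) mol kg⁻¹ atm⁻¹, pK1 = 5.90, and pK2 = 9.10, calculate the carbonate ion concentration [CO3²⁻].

[CO3²⁻] = 0.669 mmol/kg

[CO2*] = KH · pCO2 = 10^(−1.44) × 639×10^-6 = 2.320×10^-5 mol/kg
α₀ = 1/(1 + K1/[H⁺] + K1K2/[H⁺]²) = 1/(1 + 10^+2.33 + 10^+1.46) = 0.004104
DIC = [CO2*]/α₀ = 2.320×10^-5 / 0.004104 = 5.653 mmol/kg
[CO3²⁻] = α₂·DIC; α₂ = 0.1184, so [CO3²⁻] = 0.1184 × 5.653 = 0.669 mmol/kg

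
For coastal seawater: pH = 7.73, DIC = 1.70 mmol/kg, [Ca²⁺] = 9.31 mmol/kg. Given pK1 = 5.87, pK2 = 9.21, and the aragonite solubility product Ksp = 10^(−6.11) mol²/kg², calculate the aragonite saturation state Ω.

Ω = 0.645

α₂ = 1 / (1 + [H⁺]/K2 + [H⁺]²/(K1K2)) = 1 / (1 + 10^+1.48 + 10^-0.38)
   = 1 / (1 + 30.200 + 0.41687) = 1/31.616 = 0.03163
[CO3²⁻] = α₂ × DIC = 0.03163 × 1.70 = 0.05377 mmol/kg
Ksp = 10^(−6.11) = 7.762×10^-7
Ω = [Ca²⁺][CO3²⁻]/Ksp = (9.31×10^-3)(5.377×10^-5) / 7.762×10^-7 = 0.645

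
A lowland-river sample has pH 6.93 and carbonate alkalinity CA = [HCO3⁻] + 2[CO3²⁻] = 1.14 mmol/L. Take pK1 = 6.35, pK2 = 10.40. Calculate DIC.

DIC = 1.44 mmol/L

CA = [HCO3⁻] + 2[CO3²⁻] = (α₁ + 2α₂)·DIC
At pH 6.93: [H⁺]/K1 = 10^-0.58 = 0.26303, K2/[H⁺] = 10^-3.47 = 0.00033884
α₁ = 1/(1 + 0.26303 + 0.00033884) = 1/1.2634 = 0.7915; α₂ = α₁·K2/[H⁺] = 0.0002682
α₁ + 2α₂ = 0.7921
DIC = CA / (α₁ + 2α₂) = 1.14 / 0.7921 = 1.44 mmol/L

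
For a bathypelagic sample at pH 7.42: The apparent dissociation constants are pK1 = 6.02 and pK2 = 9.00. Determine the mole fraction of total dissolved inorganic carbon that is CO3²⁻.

α₂ = 0.0247

α₂ = 1 / (1 + [H⁺]/K2 + [H⁺]²/(K1K2)) = 1 / (1 + 10^+1.58 + 10^+0.18)
   = 1 / (1 + 38.019 + 1.5136) = 1/40.533 = 0.02467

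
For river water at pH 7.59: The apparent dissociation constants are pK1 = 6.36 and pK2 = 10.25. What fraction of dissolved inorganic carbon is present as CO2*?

α₀ = 1 / (1 + K1/[H⁺] + K1K2/[H⁺]²) = 1 / (1 + 10^+1.23 + 10^-1.43)
   = 1 / (1 + 16.982 + 0.037154) = 1/18.020 = 0.05550

α₀ = 0.0555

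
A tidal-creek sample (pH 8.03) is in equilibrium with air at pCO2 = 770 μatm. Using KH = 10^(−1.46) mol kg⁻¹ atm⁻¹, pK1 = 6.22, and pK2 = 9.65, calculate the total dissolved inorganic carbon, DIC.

DIC = 1.79 mmol/kg

[CO2*] = KH · pCO2 = 10^(−1.46) × 770×10^-6 = 2.670×10^-5 mol/kg
α₀ = 1/(1 + K1/[H⁺] + K1K2/[H⁺]²) = 1/(1 + 10^+1.81 + 10^+0.19) = 0.01490
DIC = [CO2*]/α₀ = 2.670×10^-5 / 0.01490 = 1.79 mmol/kg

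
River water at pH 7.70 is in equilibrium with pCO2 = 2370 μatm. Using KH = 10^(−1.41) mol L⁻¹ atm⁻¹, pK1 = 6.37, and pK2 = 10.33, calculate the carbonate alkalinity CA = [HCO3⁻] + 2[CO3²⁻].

CA = 1.98 mmol/L

[CO2*] = KH · pCO2 = 10^(−1.41) × 2370×10^-6 = 9.220×10^-5 mol/L
α₀ = 1/(1 + K1/[H⁺] + K1K2/[H⁺]²) = 1/(1 + 10^+1.33 + 10^-1.30) = 0.04458
DIC = [CO2*]/α₀ = 9.220×10^-5 / 0.04458 = 2.068 mmol/L
CA = (α₁ + 2α₂)·DIC = (0.9532 + 2×0.002234) × 2.068 = 1.98 mmol/L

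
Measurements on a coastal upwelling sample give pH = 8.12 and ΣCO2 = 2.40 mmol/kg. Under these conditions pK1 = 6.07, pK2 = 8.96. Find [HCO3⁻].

α₁ = 1 / (1 + [H⁺]/K1 + K2/[H⁺]) = 1 / (1 + 10^-2.05 + 10^-0.84)
   = 1 / (1 + 0.0089125 + 0.14454) = 1/1.1535 = 0.8670
[HCO3⁻] = α₁ × DIC = 0.8670 × 2.40 = 2.08 mmol/kg

[HCO3⁻] = 2.08 mmol/kg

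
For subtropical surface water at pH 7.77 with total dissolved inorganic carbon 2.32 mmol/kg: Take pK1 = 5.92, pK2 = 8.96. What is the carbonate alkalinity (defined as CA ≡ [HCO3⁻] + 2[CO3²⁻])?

CA = 2.43 mmol/kg

CA = [HCO3⁻] + 2[CO3²⁻] = (α₁ + 2α₂)·DIC
At pH 7.77: [H⁺]/K1 = 10^-1.85 = 0.014125, K2/[H⁺] = 10^-1.19 = 0.064565
α₁ = 1/(1 + 0.014125 + 0.064565) = 1/1.0787 = 0.9270; α₂ = α₁·K2/[H⁺] = 0.05986
α₁ + 2α₂ = 1.0468
CA = 1.0468 × 2.32 = 2.43 mmol/kg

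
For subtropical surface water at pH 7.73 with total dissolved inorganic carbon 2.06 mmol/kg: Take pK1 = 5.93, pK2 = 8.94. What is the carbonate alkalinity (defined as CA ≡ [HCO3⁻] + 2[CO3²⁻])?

CA = [HCO3⁻] + 2[CO3²⁻] = (α₁ + 2α₂)·DIC
At pH 7.73: [H⁺]/K1 = 10^-1.80 = 0.015849, K2/[H⁺] = 10^-1.21 = 0.061660
α₁ = 1/(1 + 0.015849 + 0.061660) = 1/1.0775 = 0.9281; α₂ = α₁·K2/[H⁺] = 0.05722
α₁ + 2α₂ = 1.0425
CA = 1.0425 × 2.06 = 2.15 mmol/kg

CA = 2.15 mmol/kg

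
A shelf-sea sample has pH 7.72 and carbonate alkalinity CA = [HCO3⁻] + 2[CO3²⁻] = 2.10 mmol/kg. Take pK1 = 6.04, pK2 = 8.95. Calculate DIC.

DIC = 2.03 mmol/kg

CA = [HCO3⁻] + 2[CO3²⁻] = (α₁ + 2α₂)·DIC
At pH 7.72: [H⁺]/K1 = 10^-1.68 = 0.020893, K2/[H⁺] = 10^-1.23 = 0.058884
α₁ = 1/(1 + 0.020893 + 0.058884) = 1/1.0798 = 0.9261; α₂ = α₁·K2/[H⁺] = 0.05453
α₁ + 2α₂ = 1.0352
DIC = CA / (α₁ + 2α₂) = 2.10 / 1.0352 = 2.03 mmol/kg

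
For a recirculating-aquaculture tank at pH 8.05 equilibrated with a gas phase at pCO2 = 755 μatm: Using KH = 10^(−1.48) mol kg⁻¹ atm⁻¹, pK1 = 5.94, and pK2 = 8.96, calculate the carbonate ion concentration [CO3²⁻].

[CO3²⁻] = 0.396 mmol/kg

[CO2*] = KH · pCO2 = 10^(−1.48) × 755×10^-6 = 2.500×10^-5 mol/kg
α₀ = 1/(1 + K1/[H⁺] + K1K2/[H⁺]²) = 1/(1 + 10^+2.11 + 10^+1.20) = 0.006865
DIC = [CO2*]/α₀ = 2.500×10^-5 / 0.006865 = 3.642 mmol/kg
[CO3²⁻] = α₂·DIC; α₂ = 0.1088, so [CO3²⁻] = 0.1088 × 3.642 = 0.396 mmol/kg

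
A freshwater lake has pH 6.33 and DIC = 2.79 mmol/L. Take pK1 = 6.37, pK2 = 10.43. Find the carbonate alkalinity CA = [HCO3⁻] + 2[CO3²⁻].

CA = [HCO3⁻] + 2[CO3²⁻] = (α₁ + 2α₂)·DIC
At pH 6.33: [H⁺]/K1 = 10^0.04 = 1.0965, K2/[H⁺] = 10^-4.10 = 7.9433×10^-5
α₁ = 1/(1 + 1.0965 + 7.9433×10^-5) = 1/2.0966 = 0.4770; α₂ = α₁·K2/[H⁺] = 3.789×10^-5
α₁ + 2α₂ = 0.4770
CA = 0.4770 × 2.79 = 1.33 mmol/L

CA = 1.33 mmol/L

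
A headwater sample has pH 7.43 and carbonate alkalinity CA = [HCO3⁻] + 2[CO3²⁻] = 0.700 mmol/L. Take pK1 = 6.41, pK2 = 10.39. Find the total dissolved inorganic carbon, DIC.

CA = [HCO3⁻] + 2[CO3²⁻] = (α₁ + 2α₂)·DIC
At pH 7.43: [H⁺]/K1 = 10^-1.02 = 0.095499, K2/[H⁺] = 10^-2.96 = 0.0010965
α₁ = 1/(1 + 0.095499 + 0.0010965) = 1/1.0966 = 0.9119; α₂ = α₁·K2/[H⁺] = 0.0009999
α₁ + 2α₂ = 0.9139
DIC = CA / (α₁ + 2α₂) = 0.700 / 0.9139 = 0.766 mmol/L

DIC = 0.766 mmol/L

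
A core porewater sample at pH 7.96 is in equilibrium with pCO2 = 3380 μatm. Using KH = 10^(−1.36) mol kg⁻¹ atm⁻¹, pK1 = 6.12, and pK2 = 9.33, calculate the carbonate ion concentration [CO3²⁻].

[CO2*] = KH · pCO2 = 10^(−1.36) × 3380×10^-6 = 1.475×10^-4 mol/kg
α₀ = 1/(1 + K1/[H⁺] + K1K2/[H⁺]²) = 1/(1 + 10^+1.84 + 10^+0.47) = 0.01367
DIC = [CO2*]/α₀ = 1.475×10^-4 / 0.01367 = 10.79 mmol/kg
[CO3²⁻] = α₂·DIC; α₂ = 0.04035, so [CO3²⁻] = 0.04035 × 10.79 = 0.435 mmol/kg

[CO3²⁻] = 0.435 mmol/kg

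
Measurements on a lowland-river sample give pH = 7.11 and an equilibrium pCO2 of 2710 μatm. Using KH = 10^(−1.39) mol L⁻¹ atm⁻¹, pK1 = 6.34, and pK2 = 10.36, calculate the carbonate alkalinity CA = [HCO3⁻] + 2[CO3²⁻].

[CO2*] = KH · pCO2 = 10^(−1.39) × 2710×10^-6 = 1.104×10^-4 mol/L
α₀ = 1/(1 + K1/[H⁺] + K1K2/[H⁺]²) = 1/(1 + 10^+0.77 + 10^-2.48) = 0.1451
DIC = [CO2*]/α₀ = 1.104×10^-4 / 0.1451 = 0.7608 mmol/L
CA = (α₁ + 2α₂)·DIC = (0.8544 + 2×0.0004805) × 0.7608 = 0.651 mmol/L

CA = 0.651 mmol/L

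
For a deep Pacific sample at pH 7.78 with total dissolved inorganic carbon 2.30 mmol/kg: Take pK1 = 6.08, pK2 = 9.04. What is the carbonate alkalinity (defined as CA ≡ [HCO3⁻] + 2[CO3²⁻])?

CA = 2.37 mmol/kg

CA = [HCO3⁻] + 2[CO3²⁻] = (α₁ + 2α₂)·DIC
At pH 7.78: [H⁺]/K1 = 10^-1.70 = 0.019953, K2/[H⁺] = 10^-1.26 = 0.054954
α₁ = 1/(1 + 0.019953 + 0.054954) = 1/1.0749 = 0.9303; α₂ = α₁·K2/[H⁺] = 0.05112
α₁ + 2α₂ = 1.0326
CA = 1.0326 × 2.30 = 2.37 mmol/kg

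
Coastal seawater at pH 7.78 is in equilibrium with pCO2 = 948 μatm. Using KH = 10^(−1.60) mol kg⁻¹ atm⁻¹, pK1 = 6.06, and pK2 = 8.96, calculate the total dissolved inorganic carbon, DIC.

DIC = 1.36 mmol/kg

[CO2*] = KH · pCO2 = 10^(−1.60) × 948×10^-6 = 2.381×10^-5 mol/kg
α₀ = 1/(1 + K1/[H⁺] + K1K2/[H⁺]²) = 1/(1 + 10^+1.72 + 10^+0.54) = 0.01756
DIC = [CO2*]/α₀ = 2.381×10^-5 / 0.01756 = 1.36 mmol/kg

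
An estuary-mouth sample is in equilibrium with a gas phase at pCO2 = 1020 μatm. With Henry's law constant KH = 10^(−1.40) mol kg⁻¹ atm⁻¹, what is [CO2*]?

[CO2*] = 40.6 μmol/kg

KH = 10^(−1.40) = 3.981×10^-2 mol kg⁻¹ atm⁻¹
[CO2*] = KH · pCO2 = 3.981×10^-2 × 1020×10^-6 atm = 4.06×10^-5 mol/kg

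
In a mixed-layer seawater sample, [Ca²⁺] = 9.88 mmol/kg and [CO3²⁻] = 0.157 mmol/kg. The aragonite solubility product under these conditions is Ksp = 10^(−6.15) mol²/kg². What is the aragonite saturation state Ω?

Ksp = 10^(−6.15) = 7.079×10^-7
Ω = [Ca²⁺][CO3²⁻]/Ksp = (9.88×10^-3)(0.157×10^-3) / 7.079×10^-7 = 2.19

Ω = 2.19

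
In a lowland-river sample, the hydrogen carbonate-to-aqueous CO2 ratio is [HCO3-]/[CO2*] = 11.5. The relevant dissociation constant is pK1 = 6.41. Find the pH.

From K1 = [H⁺][HCO3-]/[CO2*]:  pH = pK1 + log₁₀([HCO3-]/[CO2*])
log₁₀(11.5) = +1.061
pH = 6.41 + (+1.061) = 7.47

pH = 7.47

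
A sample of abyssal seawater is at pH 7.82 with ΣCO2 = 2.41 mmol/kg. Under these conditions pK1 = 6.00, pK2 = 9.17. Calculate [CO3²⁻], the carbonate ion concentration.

[CO3²⁻] = 0.102 mmol/kg

α₂ = 1 / (1 + [H⁺]/K2 + [H⁺]²/(K1K2)) = 1 / (1 + 10^+1.35 + 10^-0.47)
   = 1 / (1 + 22.387 + 0.33884) = 1/23.726 = 0.04215
[CO3²⁻] = α₂ × DIC = 0.04215 × 2.41 = 0.102 mmol/kg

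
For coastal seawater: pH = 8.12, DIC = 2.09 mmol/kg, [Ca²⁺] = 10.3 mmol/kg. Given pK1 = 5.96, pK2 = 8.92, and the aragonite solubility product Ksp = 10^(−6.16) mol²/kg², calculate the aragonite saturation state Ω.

Ω = 4.23

α₂ = 1 / (1 + [H⁺]/K2 + [H⁺]²/(K1K2)) = 1 / (1 + 10^+0.80 + 10^-1.36)
   = 1 / (1 + 6.3096 + 0.043652) = 1/7.3532 = 0.1360
[CO3²⁻] = α₂ × DIC = 0.1360 × 2.09 = 0.2842 mmol/kg
Ksp = 10^(−6.16) = 6.918×10^-7
Ω = [Ca²⁺][CO3²⁻]/Ksp = (10.3×10^-3)(2.842×10^-4) / 6.918×10^-7 = 4.23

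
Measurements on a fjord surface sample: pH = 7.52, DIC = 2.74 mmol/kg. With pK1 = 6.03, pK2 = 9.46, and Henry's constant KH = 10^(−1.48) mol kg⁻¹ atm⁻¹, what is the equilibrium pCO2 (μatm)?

α₀ = 1 / (1 + K1/[H⁺] + K1K2/[H⁺]²) = 1 / (1 + 10^+1.49 + 10^-0.45)
   = 1 / (1 + 30.903 + 0.35481) = 1/32.258 = 0.03100
[CO2*] = α₀ × DIC = 0.03100 × 2.74 = 0.08494 mmol/kg
pCO2 = [CO2*]/KH = 8.494×10^-5 / 3.311×10^-2 = 2570 μatm

pCO2 = 2570 μatm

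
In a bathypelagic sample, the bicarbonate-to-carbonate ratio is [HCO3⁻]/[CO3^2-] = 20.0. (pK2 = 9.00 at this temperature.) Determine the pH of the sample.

From K2 = [H⁺][CO3^2-]/[HCO3⁻]:  pH = pK2 − log₁₀([HCO3⁻]/[CO3^2-])
log₁₀(20.0) = +1.301
pH = 9.00 − (+1.301) = 7.70

pH = 7.70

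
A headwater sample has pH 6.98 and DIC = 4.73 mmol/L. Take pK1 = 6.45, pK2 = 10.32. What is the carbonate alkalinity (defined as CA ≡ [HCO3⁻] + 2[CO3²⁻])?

CA = 3.65 mmol/L

CA = [HCO3⁻] + 2[CO3²⁻] = (α₁ + 2α₂)·DIC
At pH 6.98: [H⁺]/K1 = 10^-0.53 = 0.29512, K2/[H⁺] = 10^-3.34 = 0.00045709
α₁ = 1/(1 + 0.29512 + 0.00045709) = 1/1.2956 = 0.7719; α₂ = α₁·K2/[H⁺] = 0.0003528
α₁ + 2α₂ = 0.7726
CA = 0.7726 × 4.73 = 3.65 mmol/L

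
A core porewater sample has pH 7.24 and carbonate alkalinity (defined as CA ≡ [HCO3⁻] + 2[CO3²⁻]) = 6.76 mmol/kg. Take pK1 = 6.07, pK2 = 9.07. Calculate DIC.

CA = [HCO3⁻] + 2[CO3²⁻] = (α₁ + 2α₂)·DIC
At pH 7.24: [H⁺]/K1 = 10^-1.17 = 0.067608, K2/[H⁺] = 10^-1.83 = 0.014791
α₁ = 1/(1 + 0.067608 + 0.014791) = 1/1.0824 = 0.9239; α₂ = α₁·K2/[H⁺] = 0.01367
α₁ + 2α₂ = 0.9512
DIC = CA / (α₁ + 2α₂) = 6.76 / 0.9512 = 7.11 mmol/kg

DIC = 7.11 mmol/kg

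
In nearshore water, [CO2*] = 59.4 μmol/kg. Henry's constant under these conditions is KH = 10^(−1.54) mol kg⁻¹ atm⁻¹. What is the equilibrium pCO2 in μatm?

KH = 10^(−1.54) = 2.884×10^-2 mol kg⁻¹ atm⁻¹
pCO2 = [CO2*]/KH = 59.4×10^-6 / 2.884×10^-2 = 2.06×10^-3 atm = 2060 μatm

pCO2 = 2060 μatm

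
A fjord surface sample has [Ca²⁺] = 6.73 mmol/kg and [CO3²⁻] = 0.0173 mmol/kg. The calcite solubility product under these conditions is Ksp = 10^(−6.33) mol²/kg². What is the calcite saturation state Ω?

Ksp = 10^(−6.33) = 4.677×10^-7
Ω = [Ca²⁺][CO3²⁻]/Ksp = (6.73×10^-3)(0.0173×10^-3) / 4.677×10^-7 = 0.249

Ω = 0.249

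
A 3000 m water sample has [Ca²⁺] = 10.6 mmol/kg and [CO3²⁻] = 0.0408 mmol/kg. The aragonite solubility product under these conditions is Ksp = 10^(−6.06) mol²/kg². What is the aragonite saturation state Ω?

Ksp = 10^(−6.06) = 8.710×10^-7
Ω = [Ca²⁺][CO3²⁻]/Ksp = (10.6×10^-3)(0.0408×10^-3) / 8.710×10^-7 = 0.497

Ω = 0.497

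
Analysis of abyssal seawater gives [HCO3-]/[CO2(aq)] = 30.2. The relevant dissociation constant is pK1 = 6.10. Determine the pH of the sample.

From K1 = [H⁺][HCO3-]/[CO2(aq)]:  pH = pK1 + log₁₀([HCO3-]/[CO2(aq)])
log₁₀(30.2) = +1.480
pH = 6.10 + (+1.480) = 7.58

pH = 7.58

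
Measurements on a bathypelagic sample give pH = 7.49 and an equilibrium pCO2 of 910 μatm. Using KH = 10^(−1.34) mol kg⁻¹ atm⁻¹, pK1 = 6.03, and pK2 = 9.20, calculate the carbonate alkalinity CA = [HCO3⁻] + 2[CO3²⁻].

CA = 1.25 mmol/kg

[CO2*] = KH · pCO2 = 10^(−1.34) × 910×10^-6 = 4.160×10^-5 mol/kg
α₀ = 1/(1 + K1/[H⁺] + K1K2/[H⁺]²) = 1/(1 + 10^+1.46 + 10^-0.25) = 0.03289
DIC = [CO2*]/α₀ = 4.160×10^-5 / 0.03289 = 1.265 mmol/kg
CA = (α₁ + 2α₂)·DIC = (0.9486 + 2×0.01850) × 1.265 = 1.25 mmol/kg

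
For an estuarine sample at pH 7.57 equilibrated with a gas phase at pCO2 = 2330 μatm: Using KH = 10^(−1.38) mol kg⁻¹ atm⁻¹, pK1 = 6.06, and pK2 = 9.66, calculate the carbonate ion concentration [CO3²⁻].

[CO2*] = KH · pCO2 = 10^(−1.38) × 2330×10^-6 = 9.713×10^-5 mol/kg
α₀ = 1/(1 + K1/[H⁺] + K1K2/[H⁺]²) = 1/(1 + 10^+1.51 + 10^-0.58) = 0.02974
DIC = [CO2*]/α₀ = 9.713×10^-5 / 0.02974 = 3.266 mmol/kg
[CO3²⁻] = α₂·DIC; α₂ = 0.007823, so [CO3²⁻] = 0.007823 × 3.266 = 0.0255 mmol/kg

[CO3²⁻] = 0.0255 mmol/kg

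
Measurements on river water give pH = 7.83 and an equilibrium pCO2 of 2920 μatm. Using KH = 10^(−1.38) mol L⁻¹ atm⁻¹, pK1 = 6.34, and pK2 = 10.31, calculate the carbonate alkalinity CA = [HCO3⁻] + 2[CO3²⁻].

CA = 3.79 mmol/L

[CO2*] = KH · pCO2 = 10^(−1.38) × 2920×10^-6 = 1.217×10^-4 mol/L
α₀ = 1/(1 + K1/[H⁺] + K1K2/[H⁺]²) = 1/(1 + 10^+1.49 + 10^-0.99) = 0.03124
DIC = [CO2*]/α₀ = 1.217×10^-4 / 0.03124 = 3.896 mmol/L
CA = (α₁ + 2α₂)·DIC = (0.9656 + 2×0.003197) × 3.896 = 3.79 mmol/L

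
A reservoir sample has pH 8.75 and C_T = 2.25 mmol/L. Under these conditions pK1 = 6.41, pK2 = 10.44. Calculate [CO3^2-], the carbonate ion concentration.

[CO3²⁻] = 0.0448 mmol/L

α₂ = 1 / (1 + [H⁺]/K2 + [H⁺]²/(K1K2)) = 1 / (1 + 10^+1.69 + 10^-0.65)
   = 1 / (1 + 48.978 + 0.22387) = 1/50.202 = 0.01992
[CO3²⁻] = α₂ × DIC = 0.01992 × 2.25 = 0.0448 mmol/L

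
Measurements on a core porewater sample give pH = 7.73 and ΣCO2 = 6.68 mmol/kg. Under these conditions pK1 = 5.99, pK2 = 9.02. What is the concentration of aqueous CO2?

α₀ = 1 / (1 + K1/[H⁺] + K1K2/[H⁺]²) = 1 / (1 + 10^+1.74 + 10^+0.45)
   = 1 / (1 + 54.954 + 2.8184) = 1/58.772 = 0.01701
[CO2*] = α₀ × DIC = 0.01701 × 6.68 = 0.114 mmol/kg

[CO2*] = 0.114 mmol/kg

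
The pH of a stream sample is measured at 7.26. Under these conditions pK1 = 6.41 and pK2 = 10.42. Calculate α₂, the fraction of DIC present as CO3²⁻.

α₂ = 0.000606

α₂ = 1 / (1 + [H⁺]/K2 + [H⁺]²/(K1K2)) = 1 / (1 + 10^+3.16 + 10^+2.31)
   = 1 / (1 + 1445.4 + 204.17) = 1/1650.6 = 0.0006058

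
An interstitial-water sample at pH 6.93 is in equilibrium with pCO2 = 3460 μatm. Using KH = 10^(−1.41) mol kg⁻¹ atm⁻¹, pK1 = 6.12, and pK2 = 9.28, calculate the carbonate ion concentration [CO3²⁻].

[CO3²⁻] = 3.88 μmol/kg

[CO2*] = KH · pCO2 = 10^(−1.41) × 3460×10^-6 = 1.346×10^-4 mol/kg
α₀ = 1/(1 + K1/[H⁺] + K1K2/[H⁺]²) = 1/(1 + 10^+0.81 + 10^-1.54) = 0.1336
DIC = [CO2*]/α₀ = 1.346×10^-4 / 0.1336 = 1.008 mmol/kg
[CO3²⁻] = α₂·DIC; α₂ = 0.003853, so [CO3²⁻] = 0.003853 × 1.008 = 0.00388 mmol/kg = 3.88 μmol/kg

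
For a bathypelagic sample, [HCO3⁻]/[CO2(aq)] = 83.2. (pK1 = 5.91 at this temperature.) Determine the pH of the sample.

pH = 7.83

From K1 = [H⁺][HCO3⁻]/[CO2(aq)]:  pH = pK1 + log₁₀([HCO3⁻]/[CO2(aq)])
log₁₀(83.2) = +1.920
pH = 5.91 + (+1.920) = 7.83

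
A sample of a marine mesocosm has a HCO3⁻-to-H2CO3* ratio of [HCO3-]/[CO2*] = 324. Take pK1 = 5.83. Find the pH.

pH = 8.34

From K1 = [H⁺][HCO3-]/[CO2*]:  pH = pK1 + log₁₀([HCO3-]/[CO2*])
log₁₀(324) = +2.511
pH = 5.83 + (+2.511) = 8.34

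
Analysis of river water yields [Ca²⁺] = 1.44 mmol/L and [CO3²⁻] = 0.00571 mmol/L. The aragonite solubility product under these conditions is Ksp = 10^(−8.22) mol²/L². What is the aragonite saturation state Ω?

Ω = 1.36

Ksp = 10^(−8.22) = 6.026×10^-9
Ω = [Ca²⁺][CO3²⁻]/Ksp = (1.44×10^-3)(0.00571×10^-3) / 6.026×10^-9 = 1.36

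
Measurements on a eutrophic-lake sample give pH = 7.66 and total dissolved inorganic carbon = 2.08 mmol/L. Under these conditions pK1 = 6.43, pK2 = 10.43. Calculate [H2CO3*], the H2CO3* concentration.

α₀ = 1 / (1 + K1/[H⁺] + K1K2/[H⁺]²) = 1 / (1 + 10^+1.23 + 10^-1.54)
   = 1 / (1 + 16.982 + 0.028840) = 1/18.011 = 0.05552
[CO2*] = α₀ × DIC = 0.05552 × 2.08 = 0.115 mmol/L

[CO2*] = 0.115 mmol/L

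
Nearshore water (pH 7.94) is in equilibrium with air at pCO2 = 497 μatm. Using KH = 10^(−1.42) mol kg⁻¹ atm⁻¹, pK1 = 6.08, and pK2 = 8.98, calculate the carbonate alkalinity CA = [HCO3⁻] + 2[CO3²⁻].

CA = 1.62 mmol/kg

[CO2*] = KH · pCO2 = 10^(−1.42) × 497×10^-6 = 1.890×10^-5 mol/kg
α₀ = 1/(1 + K1/[H⁺] + K1K2/[H⁺]²) = 1/(1 + 10^+1.86 + 10^+0.82) = 0.01249
DIC = [CO2*]/α₀ = 1.890×10^-5 / 0.01249 = 1.513 mmol/kg
CA = (α₁ + 2α₂)·DIC = (0.9050 + 2×0.08253) × 1.513 = 1.62 mmol/kg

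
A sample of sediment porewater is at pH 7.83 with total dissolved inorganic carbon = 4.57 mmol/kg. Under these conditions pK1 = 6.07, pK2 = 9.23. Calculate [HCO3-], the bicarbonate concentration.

α₁ = 1 / (1 + [H⁺]/K1 + K2/[H⁺]) = 1 / (1 + 10^-1.76 + 10^-1.40)
   = 1 / (1 + 0.017378 + 0.039811) = 1/1.0572 = 0.9459
[HCO3⁻] = α₁ × DIC = 0.9459 × 4.57 = 4.32 mmol/kg

[HCO3⁻] = 4.32 mmol/kg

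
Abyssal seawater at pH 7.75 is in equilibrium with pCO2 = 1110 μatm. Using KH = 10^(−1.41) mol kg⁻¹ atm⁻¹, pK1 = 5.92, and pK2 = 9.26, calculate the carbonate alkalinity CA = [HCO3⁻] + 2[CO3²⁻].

CA = 3.10 mmol/kg

[CO2*] = KH · pCO2 = 10^(−1.41) × 1110×10^-6 = 4.318×10^-5 mol/kg
α₀ = 1/(1 + K1/[H⁺] + K1K2/[H⁺]²) = 1/(1 + 10^+1.83 + 10^+0.32) = 0.01414
DIC = [CO2*]/α₀ = 4.318×10^-5 / 0.01414 = 3.053 mmol/kg
CA = (α₁ + 2α₂)·DIC = (0.9563 + 2×0.02955) × 3.053 = 3.10 mmol/kg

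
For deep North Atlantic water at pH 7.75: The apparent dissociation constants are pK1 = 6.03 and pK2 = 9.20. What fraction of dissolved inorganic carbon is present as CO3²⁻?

α₂ = 0.0336

α₂ = 1 / (1 + [H⁺]/K2 + [H⁺]²/(K1K2)) = 1 / (1 + 10^+1.45 + 10^-0.27)
   = 1 / (1 + 28.184 + 0.53703) = 1/29.721 = 0.03365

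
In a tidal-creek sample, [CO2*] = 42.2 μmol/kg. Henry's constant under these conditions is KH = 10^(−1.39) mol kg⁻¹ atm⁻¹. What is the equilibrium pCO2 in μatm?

pCO2 = 1040 μatm

KH = 10^(−1.39) = 4.074×10^-2 mol kg⁻¹ atm⁻¹
pCO2 = [CO2*]/KH = 42.2×10^-6 / 4.074×10^-2 = 1.04×10^-3 atm = 1040 μatm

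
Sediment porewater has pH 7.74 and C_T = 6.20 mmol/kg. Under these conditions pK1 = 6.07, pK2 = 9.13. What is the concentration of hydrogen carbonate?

[HCO3⁻] = 5.84 mmol/kg

α₁ = 1 / (1 + [H⁺]/K1 + K2/[H⁺]) = 1 / (1 + 10^-1.67 + 10^-1.39)
   = 1 / (1 + 0.021380 + 0.040738) = 1/1.0621 = 0.9415
[HCO3⁻] = α₁ × DIC = 0.9415 × 6.20 = 5.84 mmol/kg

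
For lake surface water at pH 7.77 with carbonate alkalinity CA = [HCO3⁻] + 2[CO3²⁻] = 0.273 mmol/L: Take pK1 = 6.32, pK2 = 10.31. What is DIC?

CA = [HCO3⁻] + 2[CO3²⁻] = (α₁ + 2α₂)·DIC
At pH 7.77: [H⁺]/K1 = 10^-1.45 = 0.035481, K2/[H⁺] = 10^-2.54 = 0.0028840
α₁ = 1/(1 + 0.035481 + 0.0028840) = 1/1.0384 = 0.9631; α₂ = α₁·K2/[H⁺] = 0.002777
α₁ + 2α₂ = 0.9686
DIC = CA / (α₁ + 2α₂) = 0.273 / 0.9686 = 0.282 mmol/L

DIC = 0.282 mmol/L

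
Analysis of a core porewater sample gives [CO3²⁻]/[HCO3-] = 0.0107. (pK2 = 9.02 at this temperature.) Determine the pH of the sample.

pH = 7.05

From K2 = [H⁺][CO3²⁻]/[HCO3-]:  pH = pK2 + log₁₀([CO3²⁻]/[HCO3-])
log₁₀(0.0107) = -1.971
pH = 9.02 + (-1.971) = 7.05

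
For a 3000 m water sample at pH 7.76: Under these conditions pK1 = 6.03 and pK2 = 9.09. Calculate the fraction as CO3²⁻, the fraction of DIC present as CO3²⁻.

α₂ = 1 / (1 + [H⁺]/K2 + [H⁺]²/(K1K2)) = 1 / (1 + 10^+1.33 + 10^-0.40)
   = 1 / (1 + 21.380 + 0.39811) = 1/22.778 = 0.04390

α₂ = 0.0439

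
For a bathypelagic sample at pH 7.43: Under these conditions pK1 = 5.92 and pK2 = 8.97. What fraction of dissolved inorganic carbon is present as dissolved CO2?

α₀ = 1 / (1 + K1/[H⁺] + K1K2/[H⁺]²) = 1 / (1 + 10^+1.51 + 10^-0.03)
   = 1 / (1 + 32.359 + 0.93325) = 1/34.293 = 0.02916

α₀ = 0.0292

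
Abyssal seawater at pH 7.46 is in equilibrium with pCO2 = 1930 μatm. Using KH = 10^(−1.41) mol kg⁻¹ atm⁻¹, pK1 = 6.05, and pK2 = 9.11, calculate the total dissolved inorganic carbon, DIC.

DIC = 2.05 mmol/kg

[CO2*] = KH · pCO2 = 10^(−1.41) × 1930×10^-6 = 7.509×10^-5 mol/kg
α₀ = 1/(1 + K1/[H⁺] + K1K2/[H⁺]²) = 1/(1 + 10^+1.41 + 10^-0.24) = 0.03666
DIC = [CO2*]/α₀ = 7.509×10^-5 / 0.03666 = 2.05 mmol/kg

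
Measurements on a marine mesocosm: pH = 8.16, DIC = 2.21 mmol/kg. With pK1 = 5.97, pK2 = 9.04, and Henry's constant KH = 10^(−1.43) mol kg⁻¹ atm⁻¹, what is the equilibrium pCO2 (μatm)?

α₀ = 1 / (1 + K1/[H⁺] + K1K2/[H⁺]²) = 1 / (1 + 10^+2.19 + 10^+1.31)
   = 1 / (1 + 154.88 + 20.417) = 1/176.30 = 0.005672
[CO2*] = α₀ × DIC = 0.005672 × 2.21 = 0.01254 mmol/kg = 12.54 μmol/kg
pCO2 = [CO2*]/KH = 1.254×10^-5 / 3.715×10^-2 = 337 μatm

pCO2 = 337 μatm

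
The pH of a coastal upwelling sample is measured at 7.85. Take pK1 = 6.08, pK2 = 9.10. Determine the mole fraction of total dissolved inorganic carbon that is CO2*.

α₀ = 1 / (1 + K1/[H⁺] + K1K2/[H⁺]²) = 1 / (1 + 10^+1.77 + 10^+0.52)
   = 1 / (1 + 58.884 + 3.3113) = 1/63.196 = 0.01582

α₀ = 0.0158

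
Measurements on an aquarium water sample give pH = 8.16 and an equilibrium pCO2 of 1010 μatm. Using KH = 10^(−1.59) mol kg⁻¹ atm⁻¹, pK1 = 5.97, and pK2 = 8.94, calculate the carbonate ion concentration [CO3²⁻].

[CO2*] = KH · pCO2 = 10^(−1.59) × 1010×10^-6 = 2.596×10^-5 mol/kg
α₀ = 1/(1 + K1/[H⁺] + K1K2/[H⁺]²) = 1/(1 + 10^+2.19 + 10^+1.41) = 0.005507
DIC = [CO2*]/α₀ = 2.596×10^-5 / 0.005507 = 4.714 mmol/kg
[CO3²⁻] = α₂·DIC; α₂ = 0.1416, so [CO3²⁻] = 0.1416 × 4.714 = 0.667 mmol/kg

[CO3²⁻] = 0.667 mmol/kg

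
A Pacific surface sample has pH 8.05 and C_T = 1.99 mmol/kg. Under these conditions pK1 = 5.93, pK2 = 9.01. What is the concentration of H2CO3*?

α₀ = 1 / (1 + K1/[H⁺] + K1K2/[H⁺]²) = 1 / (1 + 10^+2.12 + 10^+1.16)
   = 1 / (1 + 131.83 + 14.454) = 1/147.28 = 0.006790
[CO2*] = α₀ × DIC = 0.006790 × 1.99 = 0.0135 mmol/kg = 13.5 μmol/kg

[CO2*] = 13.5 μmol/kg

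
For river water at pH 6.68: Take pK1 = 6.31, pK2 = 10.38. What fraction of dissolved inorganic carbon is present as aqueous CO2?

α₀ = 1 / (1 + K1/[H⁺] + K1K2/[H⁺]²) = 1 / (1 + 10^+0.37 + 10^-3.33)
   = 1 / (1 + 2.3442 + 0.00046774) = 1/3.3447 = 0.2990

α₀ = 0.299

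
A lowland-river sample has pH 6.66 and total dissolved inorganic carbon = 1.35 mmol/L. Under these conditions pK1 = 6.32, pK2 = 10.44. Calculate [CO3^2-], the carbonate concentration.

α₂ = 1 / (1 + [H⁺]/K2 + [H⁺]²/(K1K2)) = 1 / (1 + 10^+3.78 + 10^+3.44)
   = 1 / (1 + 6025.6 + 2754.2) = 1/8780.8 = 0.0001139
[CO3²⁻] = α₂ × DIC = 0.0001139 × 1.35 = 0.000154 mmol/L = 0.154 μmol/L

[CO3²⁻] = 0.154 μmol/L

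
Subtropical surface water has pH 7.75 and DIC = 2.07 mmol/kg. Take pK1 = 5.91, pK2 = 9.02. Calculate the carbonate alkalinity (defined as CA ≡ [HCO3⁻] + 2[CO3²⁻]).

CA = [HCO3⁻] + 2[CO3²⁻] = (α₁ + 2α₂)·DIC
At pH 7.75: [H⁺]/K1 = 10^-1.84 = 0.014454, K2/[H⁺] = 10^-1.27 = 0.053703
α₁ = 1/(1 + 0.014454 + 0.053703) = 1/1.0682 = 0.9362; α₂ = α₁·K2/[H⁺] = 0.05028
α₁ + 2α₂ = 1.0367
CA = 1.0367 × 2.07 = 2.15 mmol/kg

CA = 2.15 mmol/kg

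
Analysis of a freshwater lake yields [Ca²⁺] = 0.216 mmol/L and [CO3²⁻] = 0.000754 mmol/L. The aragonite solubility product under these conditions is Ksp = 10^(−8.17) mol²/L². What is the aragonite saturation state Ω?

Ksp = 10^(−8.17) = 6.761×10^-9
Ω = [Ca²⁺][CO3²⁻]/Ksp = (0.216×10^-3)(0.000754×10^-3) / 6.761×10^-9 = 0.0241

Ω = 0.0241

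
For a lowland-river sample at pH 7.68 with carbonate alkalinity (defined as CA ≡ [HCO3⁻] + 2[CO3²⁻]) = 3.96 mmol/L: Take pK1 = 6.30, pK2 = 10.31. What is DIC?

DIC = 4.12 mmol/L

CA = [HCO3⁻] + 2[CO3²⁻] = (α₁ + 2α₂)·DIC
At pH 7.68: [H⁺]/K1 = 10^-1.38 = 0.041687, K2/[H⁺] = 10^-2.63 = 0.0023442
α₁ = 1/(1 + 0.041687 + 0.0023442) = 1/1.0440 = 0.9578; α₂ = α₁·K2/[H⁺] = 0.002245
α₁ + 2α₂ = 0.9623
DIC = CA / (α₁ + 2α₂) = 3.96 / 0.9623 = 4.12 mmol/L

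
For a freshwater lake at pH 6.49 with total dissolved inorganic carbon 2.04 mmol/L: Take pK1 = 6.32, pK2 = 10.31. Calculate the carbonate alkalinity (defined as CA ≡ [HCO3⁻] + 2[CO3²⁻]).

CA = 1.22 mmol/L

CA = [HCO3⁻] + 2[CO3²⁻] = (α₁ + 2α₂)·DIC
At pH 6.49: [H⁺]/K1 = 10^-0.17 = 0.67608, K2/[H⁺] = 10^-3.82 = 0.00015136
α₁ = 1/(1 + 0.67608 + 0.00015136) = 1/1.6762 = 0.5966; α₂ = α₁·K2/[H⁺] = 9.030×10^-5
α₁ + 2α₂ = 0.5968
CA = 0.5968 × 2.04 = 1.22 mmol/L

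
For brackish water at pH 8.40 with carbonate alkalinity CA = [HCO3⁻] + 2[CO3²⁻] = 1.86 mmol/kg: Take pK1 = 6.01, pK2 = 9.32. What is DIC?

DIC = 1.69 mmol/kg

CA = [HCO3⁻] + 2[CO3²⁻] = (α₁ + 2α₂)·DIC
At pH 8.40: [H⁺]/K1 = 10^-2.39 = 0.0040738, K2/[H⁺] = 10^-0.92 = 0.12023
α₁ = 1/(1 + 0.0040738 + 0.12023) = 1/1.1243 = 0.8894; α₂ = α₁·K2/[H⁺] = 0.1069
α₁ + 2α₂ = 1.1033
DIC = CA / (α₁ + 2α₂) = 1.86 / 1.1033 = 1.69 mmol/kg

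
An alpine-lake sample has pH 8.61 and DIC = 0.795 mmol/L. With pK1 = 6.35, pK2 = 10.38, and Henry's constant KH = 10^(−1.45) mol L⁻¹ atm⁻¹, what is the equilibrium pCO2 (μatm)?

α₀ = 1 / (1 + K1/[H⁺] + K1K2/[H⁺]²) = 1 / (1 + 10^+2.26 + 10^+0.49)
   = 1 / (1 + 181.97 + 3.0903) = 1/186.06 = 0.005375
[CO2*] = α₀ × DIC = 0.005375 × 0.795 = 0.004273 mmol/L = 4.273 μmol/L
pCO2 = [CO2*]/KH = 4.273×10^-6 / 3.548×10^-2 = 120 μatm

pCO2 = 120 μatm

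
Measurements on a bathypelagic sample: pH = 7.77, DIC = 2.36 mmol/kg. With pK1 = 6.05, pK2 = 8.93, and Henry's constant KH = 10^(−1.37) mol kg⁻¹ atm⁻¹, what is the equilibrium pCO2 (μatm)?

pCO2 = 969 μatm

α₀ = 1 / (1 + K1/[H⁺] + K1K2/[H⁺]²) = 1 / (1 + 10^+1.72 + 10^+0.56)
   = 1 / (1 + 52.481 + 3.6308) = 1/57.112 = 0.01751
[CO2*] = α₀ × DIC = 0.01751 × 2.36 = 0.04132 mmol/kg
pCO2 = [CO2*]/KH = 4.132×10^-5 / 4.266×10^-2 = 969 μatm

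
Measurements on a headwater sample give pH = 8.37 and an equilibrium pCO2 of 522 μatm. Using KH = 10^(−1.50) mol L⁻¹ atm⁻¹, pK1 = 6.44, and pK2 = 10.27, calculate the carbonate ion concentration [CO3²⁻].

[CO3²⁻] = 17.7 μmol/L

[CO2*] = KH · pCO2 = 10^(−1.50) × 522×10^-6 = 1.651×10^-5 mol/L
α₀ = 1/(1 + K1/[H⁺] + K1K2/[H⁺]²) = 1/(1 + 10^+1.93 + 10^+0.03) = 0.01147
DIC = [CO2*]/α₀ = 1.651×10^-5 / 0.01147 = 1.439 mmol/L
[CO3²⁻] = α₂·DIC; α₂ = 0.01229, so [CO3²⁻] = 0.01229 × 1.439 = 0.0177 mmol/L = 17.7 μmol/L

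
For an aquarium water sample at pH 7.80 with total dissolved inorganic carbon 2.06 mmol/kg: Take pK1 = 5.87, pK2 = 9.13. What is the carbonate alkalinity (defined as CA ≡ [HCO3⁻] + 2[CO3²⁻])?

CA = 2.13 mmol/kg

CA = [HCO3⁻] + 2[CO3²⁻] = (α₁ + 2α₂)·DIC
At pH 7.80: [H⁺]/K1 = 10^-1.93 = 0.011749, K2/[H⁺] = 10^-1.33 = 0.046774
α₁ = 1/(1 + 0.011749 + 0.046774) = 1/1.0585 = 0.9447; α₂ = α₁·K2/[H⁺] = 0.04419
α₁ + 2α₂ = 1.0331
CA = 1.0331 × 2.06 = 2.13 mmol/kg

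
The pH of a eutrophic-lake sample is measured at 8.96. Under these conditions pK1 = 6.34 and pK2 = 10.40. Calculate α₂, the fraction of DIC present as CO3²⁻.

α₂ = 0.0350

α₂ = 1 / (1 + [H⁺]/K2 + [H⁺]²/(K1K2)) = 1 / (1 + 10^+1.44 + 10^-1.18)
   = 1 / (1 + 27.542 + 0.066069) = 1/28.608 = 0.03495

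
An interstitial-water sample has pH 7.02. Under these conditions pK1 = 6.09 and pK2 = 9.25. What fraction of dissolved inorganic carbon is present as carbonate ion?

α₂ = 1 / (1 + [H⁺]/K2 + [H⁺]²/(K1K2)) = 1 / (1 + 10^+2.23 + 10^+1.30)
   = 1 / (1 + 169.82 + 19.953) = 1/190.78 = 0.005242

α₂ = 0.00524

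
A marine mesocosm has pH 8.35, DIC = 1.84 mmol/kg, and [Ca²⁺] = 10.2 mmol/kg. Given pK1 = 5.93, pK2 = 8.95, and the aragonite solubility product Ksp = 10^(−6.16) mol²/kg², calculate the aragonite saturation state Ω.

α₂ = 1 / (1 + [H⁺]/K2 + [H⁺]²/(K1K2)) = 1 / (1 + 10^+0.60 + 10^-1.82)
   = 1 / (1 + 3.9811 + 0.015136) = 1/4.9962 = 0.2002
[CO3²⁻] = α₂ × DIC = 0.2002 × 1.84 = 0.3683 mmol/kg
Ksp = 10^(−6.16) = 6.918×10^-7
Ω = [Ca²⁺][CO3²⁻]/Ksp = (10.2×10^-3)(3.683×10^-4) / 6.918×10^-7 = 5.43

Ω = 5.43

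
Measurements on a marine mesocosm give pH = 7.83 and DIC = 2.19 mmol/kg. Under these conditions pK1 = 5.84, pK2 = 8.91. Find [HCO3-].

[HCO3⁻] = 2.00 mmol/kg

α₁ = 1 / (1 + [H⁺]/K1 + K2/[H⁺]) = 1 / (1 + 10^-1.99 + 10^-1.08)
   = 1 / (1 + 0.010233 + 0.083176) = 1/1.0934 = 0.9146
[HCO3⁻] = α₁ × DIC = 0.9146 × 2.19 = 2.00 mmol/kg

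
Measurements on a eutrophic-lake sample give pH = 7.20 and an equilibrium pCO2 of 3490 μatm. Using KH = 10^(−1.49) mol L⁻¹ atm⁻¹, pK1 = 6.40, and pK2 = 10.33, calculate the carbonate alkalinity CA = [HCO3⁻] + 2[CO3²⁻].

CA = 0.714 mmol/L

[CO2*] = KH · pCO2 = 10^(−1.49) × 3490×10^-6 = 1.129×10^-4 mol/L
α₀ = 1/(1 + K1/[H⁺] + K1K2/[H⁺]²) = 1/(1 + 10^+0.80 + 10^-2.33) = 0.1367
DIC = [CO2*]/α₀ = 1.129×10^-4 / 0.1367 = 0.8260 mmol/L
CA = (α₁ + 2α₂)·DIC = (0.8626 + 2×0.0006395) × 0.8260 = 0.714 mmol/L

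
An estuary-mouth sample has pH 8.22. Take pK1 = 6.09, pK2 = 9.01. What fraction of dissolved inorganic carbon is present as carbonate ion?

α₂ = 1 / (1 + [H⁺]/K2 + [H⁺]²/(K1K2)) = 1 / (1 + 10^+0.79 + 10^-1.34)
   = 1 / (1 + 6.1660 + 0.045709) = 1/7.2117 = 0.1387

α₂ = 0.139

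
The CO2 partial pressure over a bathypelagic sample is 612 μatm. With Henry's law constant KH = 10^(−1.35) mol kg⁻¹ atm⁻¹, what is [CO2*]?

[CO2*] = 27.3 μmol/kg

KH = 10^(−1.35) = 4.467×10^-2 mol kg⁻¹ atm⁻¹
[CO2*] = KH · pCO2 = 4.467×10^-2 × 612×10^-6 atm = 2.73×10^-5 mol/kg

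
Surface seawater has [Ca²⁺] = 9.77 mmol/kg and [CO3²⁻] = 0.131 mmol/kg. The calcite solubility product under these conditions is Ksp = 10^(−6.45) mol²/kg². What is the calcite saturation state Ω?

Ω = 3.61

Ksp = 10^(−6.45) = 3.548×10^-7
Ω = [Ca²⁺][CO3²⁻]/Ksp = (9.77×10^-3)(0.131×10^-3) / 3.548×10^-7 = 3.61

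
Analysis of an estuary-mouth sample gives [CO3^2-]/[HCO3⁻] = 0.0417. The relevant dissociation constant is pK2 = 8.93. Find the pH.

pH = 7.55

From K2 = [H⁺][CO3^2-]/[HCO3⁻]:  pH = pK2 + log₁₀([CO3^2-]/[HCO3⁻])
log₁₀(0.0417) = -1.380
pH = 8.93 + (-1.380) = 7.55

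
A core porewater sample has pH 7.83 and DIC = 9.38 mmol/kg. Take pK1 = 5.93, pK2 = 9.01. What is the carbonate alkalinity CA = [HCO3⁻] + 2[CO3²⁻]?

CA = [HCO3⁻] + 2[CO3²⁻] = (α₁ + 2α₂)·DIC
At pH 7.83: [H⁺]/K1 = 10^-1.90 = 0.012589, K2/[H⁺] = 10^-1.18 = 0.066069
α₁ = 1/(1 + 0.012589 + 0.066069) = 1/1.0787 = 0.9271; α₂ = α₁·K2/[H⁺] = 0.06125
α₁ + 2α₂ = 1.0496
CA = 1.0496 × 9.38 = 9.85 mmol/kg

CA = 9.85 mmol/kg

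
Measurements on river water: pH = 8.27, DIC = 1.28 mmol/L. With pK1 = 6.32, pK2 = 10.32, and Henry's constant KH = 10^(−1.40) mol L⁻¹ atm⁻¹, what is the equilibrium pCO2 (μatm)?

α₀ = 1 / (1 + K1/[H⁺] + K1K2/[H⁺]²) = 1 / (1 + 10^+1.95 + 10^-0.10)
   = 1 / (1 + 89.125 + 0.79433) = 1/90.919 = 0.01100
[CO2*] = α₀ × DIC = 0.01100 × 1.28 = 0.01408 mmol/L = 14.08 μmol/L
pCO2 = [CO2*]/KH = 1.408×10^-5 / 3.981×10^-2 = 354 μatm

pCO2 = 354 μatm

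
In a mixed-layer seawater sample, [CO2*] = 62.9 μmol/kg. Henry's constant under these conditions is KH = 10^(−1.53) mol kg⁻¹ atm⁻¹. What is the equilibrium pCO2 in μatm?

pCO2 = 2130 μatm

KH = 10^(−1.53) = 2.951×10^-2 mol kg⁻¹ atm⁻¹
pCO2 = [CO2*]/KH = 62.9×10^-6 / 2.951×10^-2 = 2.13×10^-3 atm = 2130 μatm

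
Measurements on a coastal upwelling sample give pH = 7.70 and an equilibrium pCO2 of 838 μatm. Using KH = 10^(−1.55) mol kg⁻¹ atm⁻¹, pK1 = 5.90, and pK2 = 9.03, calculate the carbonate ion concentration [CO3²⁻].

[CO2*] = KH · pCO2 = 10^(−1.55) × 838×10^-6 = 2.362×10^-5 mol/kg
α₀ = 1/(1 + K1/[H⁺] + K1K2/[H⁺]²) = 1/(1 + 10^+1.80 + 10^+0.47) = 0.01491
DIC = [CO2*]/α₀ = 2.362×10^-5 / 0.01491 = 1.584 mmol/kg
[CO3²⁻] = α₂·DIC; α₂ = 0.04402, so [CO3²⁻] = 0.04402 × 1.584 = 0.0697 mmol/kg

[CO3²⁻] = 0.0697 mmol/kg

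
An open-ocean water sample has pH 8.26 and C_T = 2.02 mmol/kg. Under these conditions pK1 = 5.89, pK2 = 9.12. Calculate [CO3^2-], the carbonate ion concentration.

[CO3²⁻] = 0.244 mmol/kg

α₂ = 1 / (1 + [H⁺]/K2 + [H⁺]²/(K1K2)) = 1 / (1 + 10^+0.86 + 10^-1.51)
   = 1 / (1 + 7.2444 + 0.030903) = 1/8.2753 = 0.1208
[CO3²⁻] = α₂ × DIC = 0.1208 × 2.02 = 0.244 mmol/kg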